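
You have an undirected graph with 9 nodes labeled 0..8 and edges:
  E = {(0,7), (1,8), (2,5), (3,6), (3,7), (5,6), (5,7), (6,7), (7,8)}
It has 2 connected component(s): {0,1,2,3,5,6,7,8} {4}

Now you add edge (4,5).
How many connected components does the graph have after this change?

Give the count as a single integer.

Answer: 1

Derivation:
Initial component count: 2
Add (4,5): merges two components. Count decreases: 2 -> 1.
New component count: 1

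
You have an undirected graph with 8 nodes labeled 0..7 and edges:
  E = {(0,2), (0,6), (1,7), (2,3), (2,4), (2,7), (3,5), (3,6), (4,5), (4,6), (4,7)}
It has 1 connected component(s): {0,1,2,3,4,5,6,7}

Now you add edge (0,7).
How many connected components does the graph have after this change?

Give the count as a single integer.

Initial component count: 1
Add (0,7): endpoints already in same component. Count unchanged: 1.
New component count: 1

Answer: 1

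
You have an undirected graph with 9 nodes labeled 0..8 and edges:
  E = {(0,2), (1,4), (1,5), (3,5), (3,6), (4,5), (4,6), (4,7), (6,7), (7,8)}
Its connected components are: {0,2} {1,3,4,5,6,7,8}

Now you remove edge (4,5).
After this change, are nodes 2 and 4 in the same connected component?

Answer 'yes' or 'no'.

Answer: no

Derivation:
Initial components: {0,2} {1,3,4,5,6,7,8}
Removing edge (4,5): not a bridge — component count unchanged at 2.
New components: {0,2} {1,3,4,5,6,7,8}
Are 2 and 4 in the same component? no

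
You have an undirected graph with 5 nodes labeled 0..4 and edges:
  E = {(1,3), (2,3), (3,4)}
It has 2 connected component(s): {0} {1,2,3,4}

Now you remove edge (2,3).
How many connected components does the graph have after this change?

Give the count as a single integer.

Initial component count: 2
Remove (2,3): it was a bridge. Count increases: 2 -> 3.
  After removal, components: {0} {1,3,4} {2}
New component count: 3

Answer: 3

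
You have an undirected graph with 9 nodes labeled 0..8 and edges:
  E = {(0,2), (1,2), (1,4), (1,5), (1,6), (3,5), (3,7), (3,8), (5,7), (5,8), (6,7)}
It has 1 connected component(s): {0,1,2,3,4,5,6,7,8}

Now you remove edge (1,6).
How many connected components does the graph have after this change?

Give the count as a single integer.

Answer: 1

Derivation:
Initial component count: 1
Remove (1,6): not a bridge. Count unchanged: 1.
  After removal, components: {0,1,2,3,4,5,6,7,8}
New component count: 1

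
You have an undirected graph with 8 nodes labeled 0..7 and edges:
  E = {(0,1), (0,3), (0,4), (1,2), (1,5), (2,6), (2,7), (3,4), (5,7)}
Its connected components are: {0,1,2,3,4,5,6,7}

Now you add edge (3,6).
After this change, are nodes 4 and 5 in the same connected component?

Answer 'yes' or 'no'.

Answer: yes

Derivation:
Initial components: {0,1,2,3,4,5,6,7}
Adding edge (3,6): both already in same component {0,1,2,3,4,5,6,7}. No change.
New components: {0,1,2,3,4,5,6,7}
Are 4 and 5 in the same component? yes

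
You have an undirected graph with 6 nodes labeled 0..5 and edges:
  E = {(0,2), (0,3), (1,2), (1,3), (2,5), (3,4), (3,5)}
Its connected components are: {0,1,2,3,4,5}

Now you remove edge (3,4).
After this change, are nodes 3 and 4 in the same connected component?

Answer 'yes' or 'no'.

Answer: no

Derivation:
Initial components: {0,1,2,3,4,5}
Removing edge (3,4): it was a bridge — component count 1 -> 2.
New components: {0,1,2,3,5} {4}
Are 3 and 4 in the same component? no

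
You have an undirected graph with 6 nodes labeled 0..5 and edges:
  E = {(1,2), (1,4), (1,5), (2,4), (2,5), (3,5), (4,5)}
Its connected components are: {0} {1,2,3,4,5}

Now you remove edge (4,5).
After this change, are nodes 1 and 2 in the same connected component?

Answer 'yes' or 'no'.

Initial components: {0} {1,2,3,4,5}
Removing edge (4,5): not a bridge — component count unchanged at 2.
New components: {0} {1,2,3,4,5}
Are 1 and 2 in the same component? yes

Answer: yes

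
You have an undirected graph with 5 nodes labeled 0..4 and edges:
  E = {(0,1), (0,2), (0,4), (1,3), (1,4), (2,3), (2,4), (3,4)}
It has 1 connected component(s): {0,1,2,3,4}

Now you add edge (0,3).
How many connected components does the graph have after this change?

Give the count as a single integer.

Initial component count: 1
Add (0,3): endpoints already in same component. Count unchanged: 1.
New component count: 1

Answer: 1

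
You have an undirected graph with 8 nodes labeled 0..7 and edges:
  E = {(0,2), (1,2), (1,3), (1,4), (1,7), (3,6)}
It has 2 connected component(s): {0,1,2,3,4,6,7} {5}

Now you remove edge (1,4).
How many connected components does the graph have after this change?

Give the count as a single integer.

Initial component count: 2
Remove (1,4): it was a bridge. Count increases: 2 -> 3.
  After removal, components: {0,1,2,3,6,7} {4} {5}
New component count: 3

Answer: 3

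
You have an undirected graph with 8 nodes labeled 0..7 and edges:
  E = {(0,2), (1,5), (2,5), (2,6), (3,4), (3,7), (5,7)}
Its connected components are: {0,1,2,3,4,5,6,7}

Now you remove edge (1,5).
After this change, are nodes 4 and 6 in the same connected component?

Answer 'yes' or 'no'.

Answer: yes

Derivation:
Initial components: {0,1,2,3,4,5,6,7}
Removing edge (1,5): it was a bridge — component count 1 -> 2.
New components: {0,2,3,4,5,6,7} {1}
Are 4 and 6 in the same component? yes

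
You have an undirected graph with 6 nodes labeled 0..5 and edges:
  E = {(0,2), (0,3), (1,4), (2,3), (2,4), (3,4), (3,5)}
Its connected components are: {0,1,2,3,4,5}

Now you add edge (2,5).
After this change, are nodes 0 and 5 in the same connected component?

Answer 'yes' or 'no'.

Answer: yes

Derivation:
Initial components: {0,1,2,3,4,5}
Adding edge (2,5): both already in same component {0,1,2,3,4,5}. No change.
New components: {0,1,2,3,4,5}
Are 0 and 5 in the same component? yes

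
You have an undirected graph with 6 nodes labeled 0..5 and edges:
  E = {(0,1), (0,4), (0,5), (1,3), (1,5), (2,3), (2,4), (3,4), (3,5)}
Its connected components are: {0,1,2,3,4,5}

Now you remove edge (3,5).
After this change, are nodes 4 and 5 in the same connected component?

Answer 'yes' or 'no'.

Initial components: {0,1,2,3,4,5}
Removing edge (3,5): not a bridge — component count unchanged at 1.
New components: {0,1,2,3,4,5}
Are 4 and 5 in the same component? yes

Answer: yes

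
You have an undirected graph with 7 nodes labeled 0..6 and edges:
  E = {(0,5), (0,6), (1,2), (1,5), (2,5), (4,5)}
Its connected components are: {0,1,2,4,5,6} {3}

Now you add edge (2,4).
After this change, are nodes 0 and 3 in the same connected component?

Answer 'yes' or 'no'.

Initial components: {0,1,2,4,5,6} {3}
Adding edge (2,4): both already in same component {0,1,2,4,5,6}. No change.
New components: {0,1,2,4,5,6} {3}
Are 0 and 3 in the same component? no

Answer: no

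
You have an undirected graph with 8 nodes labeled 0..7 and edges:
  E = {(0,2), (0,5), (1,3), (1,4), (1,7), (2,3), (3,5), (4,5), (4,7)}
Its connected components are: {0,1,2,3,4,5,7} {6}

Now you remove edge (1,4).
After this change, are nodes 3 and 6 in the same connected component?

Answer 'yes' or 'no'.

Answer: no

Derivation:
Initial components: {0,1,2,3,4,5,7} {6}
Removing edge (1,4): not a bridge — component count unchanged at 2.
New components: {0,1,2,3,4,5,7} {6}
Are 3 and 6 in the same component? no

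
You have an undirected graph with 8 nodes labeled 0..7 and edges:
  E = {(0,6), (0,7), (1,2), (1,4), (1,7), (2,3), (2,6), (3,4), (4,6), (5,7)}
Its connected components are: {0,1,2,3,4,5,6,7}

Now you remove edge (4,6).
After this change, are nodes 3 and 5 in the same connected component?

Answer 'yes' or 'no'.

Answer: yes

Derivation:
Initial components: {0,1,2,3,4,5,6,7}
Removing edge (4,6): not a bridge — component count unchanged at 1.
New components: {0,1,2,3,4,5,6,7}
Are 3 and 5 in the same component? yes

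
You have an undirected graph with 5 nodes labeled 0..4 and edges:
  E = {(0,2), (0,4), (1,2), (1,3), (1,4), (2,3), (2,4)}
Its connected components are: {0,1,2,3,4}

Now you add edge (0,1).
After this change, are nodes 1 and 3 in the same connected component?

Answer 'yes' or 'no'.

Answer: yes

Derivation:
Initial components: {0,1,2,3,4}
Adding edge (0,1): both already in same component {0,1,2,3,4}. No change.
New components: {0,1,2,3,4}
Are 1 and 3 in the same component? yes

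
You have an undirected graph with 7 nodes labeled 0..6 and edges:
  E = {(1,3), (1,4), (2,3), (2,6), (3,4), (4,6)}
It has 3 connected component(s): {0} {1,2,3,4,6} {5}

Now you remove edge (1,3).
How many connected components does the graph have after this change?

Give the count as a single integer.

Initial component count: 3
Remove (1,3): not a bridge. Count unchanged: 3.
  After removal, components: {0} {1,2,3,4,6} {5}
New component count: 3

Answer: 3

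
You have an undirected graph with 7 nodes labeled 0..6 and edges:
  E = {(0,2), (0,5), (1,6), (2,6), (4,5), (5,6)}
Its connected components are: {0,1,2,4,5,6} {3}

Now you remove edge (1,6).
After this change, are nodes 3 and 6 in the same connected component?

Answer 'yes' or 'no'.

Initial components: {0,1,2,4,5,6} {3}
Removing edge (1,6): it was a bridge — component count 2 -> 3.
New components: {0,2,4,5,6} {1} {3}
Are 3 and 6 in the same component? no

Answer: no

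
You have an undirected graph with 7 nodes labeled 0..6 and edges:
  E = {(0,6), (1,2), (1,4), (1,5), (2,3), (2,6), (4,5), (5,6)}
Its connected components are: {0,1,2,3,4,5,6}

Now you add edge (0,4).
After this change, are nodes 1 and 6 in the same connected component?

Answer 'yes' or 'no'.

Answer: yes

Derivation:
Initial components: {0,1,2,3,4,5,6}
Adding edge (0,4): both already in same component {0,1,2,3,4,5,6}. No change.
New components: {0,1,2,3,4,5,6}
Are 1 and 6 in the same component? yes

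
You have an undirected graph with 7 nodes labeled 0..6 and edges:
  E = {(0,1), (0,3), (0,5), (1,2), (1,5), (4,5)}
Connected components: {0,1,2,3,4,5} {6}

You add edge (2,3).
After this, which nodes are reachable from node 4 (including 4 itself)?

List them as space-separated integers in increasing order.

Answer: 0 1 2 3 4 5

Derivation:
Before: nodes reachable from 4: {0,1,2,3,4,5}
Adding (2,3): both endpoints already in same component. Reachability from 4 unchanged.
After: nodes reachable from 4: {0,1,2,3,4,5}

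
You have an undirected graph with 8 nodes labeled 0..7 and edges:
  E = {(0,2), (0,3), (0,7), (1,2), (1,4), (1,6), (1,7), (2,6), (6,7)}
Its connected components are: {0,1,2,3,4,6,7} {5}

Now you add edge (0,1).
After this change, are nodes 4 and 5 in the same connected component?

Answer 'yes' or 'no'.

Answer: no

Derivation:
Initial components: {0,1,2,3,4,6,7} {5}
Adding edge (0,1): both already in same component {0,1,2,3,4,6,7}. No change.
New components: {0,1,2,3,4,6,7} {5}
Are 4 and 5 in the same component? no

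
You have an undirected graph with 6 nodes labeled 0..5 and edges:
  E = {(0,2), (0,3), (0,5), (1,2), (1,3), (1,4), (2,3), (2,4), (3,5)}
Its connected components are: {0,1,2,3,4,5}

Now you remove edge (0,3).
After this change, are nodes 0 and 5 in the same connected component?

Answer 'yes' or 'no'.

Answer: yes

Derivation:
Initial components: {0,1,2,3,4,5}
Removing edge (0,3): not a bridge — component count unchanged at 1.
New components: {0,1,2,3,4,5}
Are 0 and 5 in the same component? yes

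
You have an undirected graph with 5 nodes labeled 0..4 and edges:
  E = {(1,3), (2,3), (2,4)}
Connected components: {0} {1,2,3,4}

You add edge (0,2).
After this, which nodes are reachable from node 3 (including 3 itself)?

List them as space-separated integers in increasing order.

Answer: 0 1 2 3 4

Derivation:
Before: nodes reachable from 3: {1,2,3,4}
Adding (0,2): merges 3's component with another. Reachability grows.
After: nodes reachable from 3: {0,1,2,3,4}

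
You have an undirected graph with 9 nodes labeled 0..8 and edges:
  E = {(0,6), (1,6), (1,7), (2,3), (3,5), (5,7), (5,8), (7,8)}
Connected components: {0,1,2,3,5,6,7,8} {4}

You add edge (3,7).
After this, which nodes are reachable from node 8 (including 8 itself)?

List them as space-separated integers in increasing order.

Answer: 0 1 2 3 5 6 7 8

Derivation:
Before: nodes reachable from 8: {0,1,2,3,5,6,7,8}
Adding (3,7): both endpoints already in same component. Reachability from 8 unchanged.
After: nodes reachable from 8: {0,1,2,3,5,6,7,8}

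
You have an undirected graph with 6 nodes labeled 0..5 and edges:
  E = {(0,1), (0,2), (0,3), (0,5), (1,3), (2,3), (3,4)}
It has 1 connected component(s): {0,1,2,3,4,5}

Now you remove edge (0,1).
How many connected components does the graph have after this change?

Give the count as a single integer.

Initial component count: 1
Remove (0,1): not a bridge. Count unchanged: 1.
  After removal, components: {0,1,2,3,4,5}
New component count: 1

Answer: 1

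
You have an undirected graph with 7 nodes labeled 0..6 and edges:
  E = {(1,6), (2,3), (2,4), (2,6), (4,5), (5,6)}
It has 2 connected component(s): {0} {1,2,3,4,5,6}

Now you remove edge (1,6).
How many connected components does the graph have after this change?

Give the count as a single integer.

Initial component count: 2
Remove (1,6): it was a bridge. Count increases: 2 -> 3.
  After removal, components: {0} {1} {2,3,4,5,6}
New component count: 3

Answer: 3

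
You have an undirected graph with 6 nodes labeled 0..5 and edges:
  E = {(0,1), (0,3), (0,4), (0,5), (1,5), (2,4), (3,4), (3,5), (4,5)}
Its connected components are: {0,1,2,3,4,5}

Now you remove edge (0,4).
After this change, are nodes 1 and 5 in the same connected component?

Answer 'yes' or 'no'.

Answer: yes

Derivation:
Initial components: {0,1,2,3,4,5}
Removing edge (0,4): not a bridge — component count unchanged at 1.
New components: {0,1,2,3,4,5}
Are 1 and 5 in the same component? yes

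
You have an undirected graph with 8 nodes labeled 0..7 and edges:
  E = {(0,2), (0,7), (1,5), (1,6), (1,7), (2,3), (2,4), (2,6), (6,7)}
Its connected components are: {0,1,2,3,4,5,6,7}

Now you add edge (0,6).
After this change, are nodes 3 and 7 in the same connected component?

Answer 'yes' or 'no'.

Initial components: {0,1,2,3,4,5,6,7}
Adding edge (0,6): both already in same component {0,1,2,3,4,5,6,7}. No change.
New components: {0,1,2,3,4,5,6,7}
Are 3 and 7 in the same component? yes

Answer: yes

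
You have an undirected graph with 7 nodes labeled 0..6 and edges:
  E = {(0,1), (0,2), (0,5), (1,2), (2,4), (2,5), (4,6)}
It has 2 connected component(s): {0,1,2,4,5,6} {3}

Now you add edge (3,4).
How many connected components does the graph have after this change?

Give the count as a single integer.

Answer: 1

Derivation:
Initial component count: 2
Add (3,4): merges two components. Count decreases: 2 -> 1.
New component count: 1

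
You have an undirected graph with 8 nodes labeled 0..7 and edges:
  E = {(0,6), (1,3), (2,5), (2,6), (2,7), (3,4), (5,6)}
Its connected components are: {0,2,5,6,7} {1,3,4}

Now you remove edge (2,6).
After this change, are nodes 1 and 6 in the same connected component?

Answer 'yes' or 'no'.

Initial components: {0,2,5,6,7} {1,3,4}
Removing edge (2,6): not a bridge — component count unchanged at 2.
New components: {0,2,5,6,7} {1,3,4}
Are 1 and 6 in the same component? no

Answer: no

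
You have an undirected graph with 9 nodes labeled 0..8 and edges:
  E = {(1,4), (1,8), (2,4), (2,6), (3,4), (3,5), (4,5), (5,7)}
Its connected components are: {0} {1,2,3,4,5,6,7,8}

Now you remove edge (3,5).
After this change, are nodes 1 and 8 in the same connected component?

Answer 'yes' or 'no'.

Answer: yes

Derivation:
Initial components: {0} {1,2,3,4,5,6,7,8}
Removing edge (3,5): not a bridge — component count unchanged at 2.
New components: {0} {1,2,3,4,5,6,7,8}
Are 1 and 8 in the same component? yes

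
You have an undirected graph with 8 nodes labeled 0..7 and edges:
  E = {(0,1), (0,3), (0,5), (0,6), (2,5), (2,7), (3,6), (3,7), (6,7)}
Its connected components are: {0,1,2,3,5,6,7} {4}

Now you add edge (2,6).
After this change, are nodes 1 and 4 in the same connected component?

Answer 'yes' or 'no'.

Answer: no

Derivation:
Initial components: {0,1,2,3,5,6,7} {4}
Adding edge (2,6): both already in same component {0,1,2,3,5,6,7}. No change.
New components: {0,1,2,3,5,6,7} {4}
Are 1 and 4 in the same component? no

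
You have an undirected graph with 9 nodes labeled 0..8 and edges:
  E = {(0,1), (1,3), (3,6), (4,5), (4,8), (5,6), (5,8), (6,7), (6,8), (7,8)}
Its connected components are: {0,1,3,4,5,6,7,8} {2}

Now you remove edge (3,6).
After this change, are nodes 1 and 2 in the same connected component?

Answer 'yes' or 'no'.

Initial components: {0,1,3,4,5,6,7,8} {2}
Removing edge (3,6): it was a bridge — component count 2 -> 3.
New components: {0,1,3} {2} {4,5,6,7,8}
Are 1 and 2 in the same component? no

Answer: no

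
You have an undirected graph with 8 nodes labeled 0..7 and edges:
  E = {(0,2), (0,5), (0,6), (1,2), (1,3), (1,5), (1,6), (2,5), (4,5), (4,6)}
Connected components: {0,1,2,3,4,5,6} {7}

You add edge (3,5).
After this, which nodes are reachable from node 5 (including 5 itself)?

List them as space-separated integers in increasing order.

Answer: 0 1 2 3 4 5 6

Derivation:
Before: nodes reachable from 5: {0,1,2,3,4,5,6}
Adding (3,5): both endpoints already in same component. Reachability from 5 unchanged.
After: nodes reachable from 5: {0,1,2,3,4,5,6}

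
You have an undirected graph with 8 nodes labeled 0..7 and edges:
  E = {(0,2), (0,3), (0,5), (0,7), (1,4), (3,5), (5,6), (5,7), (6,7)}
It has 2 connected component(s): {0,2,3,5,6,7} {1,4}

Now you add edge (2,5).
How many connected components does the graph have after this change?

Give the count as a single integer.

Answer: 2

Derivation:
Initial component count: 2
Add (2,5): endpoints already in same component. Count unchanged: 2.
New component count: 2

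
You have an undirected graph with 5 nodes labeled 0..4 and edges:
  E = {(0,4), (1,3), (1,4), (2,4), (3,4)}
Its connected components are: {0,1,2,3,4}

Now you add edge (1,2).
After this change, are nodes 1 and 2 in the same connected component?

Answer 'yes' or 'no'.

Initial components: {0,1,2,3,4}
Adding edge (1,2): both already in same component {0,1,2,3,4}. No change.
New components: {0,1,2,3,4}
Are 1 and 2 in the same component? yes

Answer: yes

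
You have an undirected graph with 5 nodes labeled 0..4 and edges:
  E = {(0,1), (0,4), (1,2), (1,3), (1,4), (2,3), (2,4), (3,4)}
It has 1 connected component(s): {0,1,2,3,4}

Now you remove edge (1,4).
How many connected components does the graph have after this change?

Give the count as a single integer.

Initial component count: 1
Remove (1,4): not a bridge. Count unchanged: 1.
  After removal, components: {0,1,2,3,4}
New component count: 1

Answer: 1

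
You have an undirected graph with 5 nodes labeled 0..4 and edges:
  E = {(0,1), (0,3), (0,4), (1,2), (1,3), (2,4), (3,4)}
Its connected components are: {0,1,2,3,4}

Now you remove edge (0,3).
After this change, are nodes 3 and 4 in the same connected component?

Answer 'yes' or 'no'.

Initial components: {0,1,2,3,4}
Removing edge (0,3): not a bridge — component count unchanged at 1.
New components: {0,1,2,3,4}
Are 3 and 4 in the same component? yes

Answer: yes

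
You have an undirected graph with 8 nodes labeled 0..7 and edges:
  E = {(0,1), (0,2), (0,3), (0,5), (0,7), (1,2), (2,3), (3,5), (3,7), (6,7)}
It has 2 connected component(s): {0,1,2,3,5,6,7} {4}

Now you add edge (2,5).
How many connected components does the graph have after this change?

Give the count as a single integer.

Answer: 2

Derivation:
Initial component count: 2
Add (2,5): endpoints already in same component. Count unchanged: 2.
New component count: 2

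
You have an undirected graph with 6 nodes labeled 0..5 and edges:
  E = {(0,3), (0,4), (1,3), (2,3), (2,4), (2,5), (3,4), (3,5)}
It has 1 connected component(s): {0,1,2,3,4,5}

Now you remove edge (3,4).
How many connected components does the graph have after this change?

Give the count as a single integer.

Initial component count: 1
Remove (3,4): not a bridge. Count unchanged: 1.
  After removal, components: {0,1,2,3,4,5}
New component count: 1

Answer: 1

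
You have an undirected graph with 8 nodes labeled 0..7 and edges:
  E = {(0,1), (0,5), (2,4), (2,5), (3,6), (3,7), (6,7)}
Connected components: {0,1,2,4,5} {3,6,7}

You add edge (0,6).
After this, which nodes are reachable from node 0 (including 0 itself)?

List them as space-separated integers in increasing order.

Before: nodes reachable from 0: {0,1,2,4,5}
Adding (0,6): merges 0's component with another. Reachability grows.
After: nodes reachable from 0: {0,1,2,3,4,5,6,7}

Answer: 0 1 2 3 4 5 6 7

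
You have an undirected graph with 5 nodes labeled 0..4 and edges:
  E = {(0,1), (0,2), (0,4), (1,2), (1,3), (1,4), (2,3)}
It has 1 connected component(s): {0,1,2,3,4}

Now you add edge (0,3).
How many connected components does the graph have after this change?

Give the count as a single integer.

Answer: 1

Derivation:
Initial component count: 1
Add (0,3): endpoints already in same component. Count unchanged: 1.
New component count: 1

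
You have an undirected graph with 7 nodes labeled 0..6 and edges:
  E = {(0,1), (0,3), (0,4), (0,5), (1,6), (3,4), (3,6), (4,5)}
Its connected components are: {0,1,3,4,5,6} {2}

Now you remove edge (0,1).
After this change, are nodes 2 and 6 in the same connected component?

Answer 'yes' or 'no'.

Answer: no

Derivation:
Initial components: {0,1,3,4,5,6} {2}
Removing edge (0,1): not a bridge — component count unchanged at 2.
New components: {0,1,3,4,5,6} {2}
Are 2 and 6 in the same component? no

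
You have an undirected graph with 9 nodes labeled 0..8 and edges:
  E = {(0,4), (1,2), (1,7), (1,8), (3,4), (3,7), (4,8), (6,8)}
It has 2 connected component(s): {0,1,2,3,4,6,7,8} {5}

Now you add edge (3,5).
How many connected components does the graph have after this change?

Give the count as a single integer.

Initial component count: 2
Add (3,5): merges two components. Count decreases: 2 -> 1.
New component count: 1

Answer: 1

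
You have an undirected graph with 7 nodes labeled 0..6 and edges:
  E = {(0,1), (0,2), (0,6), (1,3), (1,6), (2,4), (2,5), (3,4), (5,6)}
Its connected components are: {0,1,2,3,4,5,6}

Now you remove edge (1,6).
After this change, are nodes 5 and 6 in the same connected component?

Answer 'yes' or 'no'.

Answer: yes

Derivation:
Initial components: {0,1,2,3,4,5,6}
Removing edge (1,6): not a bridge — component count unchanged at 1.
New components: {0,1,2,3,4,5,6}
Are 5 and 6 in the same component? yes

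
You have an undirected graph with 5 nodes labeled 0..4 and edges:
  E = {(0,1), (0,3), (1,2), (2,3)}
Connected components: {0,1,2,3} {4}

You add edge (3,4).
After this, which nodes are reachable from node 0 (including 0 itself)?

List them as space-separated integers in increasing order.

Before: nodes reachable from 0: {0,1,2,3}
Adding (3,4): merges 0's component with another. Reachability grows.
After: nodes reachable from 0: {0,1,2,3,4}

Answer: 0 1 2 3 4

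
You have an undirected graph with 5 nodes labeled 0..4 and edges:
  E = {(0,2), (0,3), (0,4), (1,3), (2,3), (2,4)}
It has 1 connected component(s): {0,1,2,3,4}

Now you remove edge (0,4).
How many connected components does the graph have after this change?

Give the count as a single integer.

Initial component count: 1
Remove (0,4): not a bridge. Count unchanged: 1.
  After removal, components: {0,1,2,3,4}
New component count: 1

Answer: 1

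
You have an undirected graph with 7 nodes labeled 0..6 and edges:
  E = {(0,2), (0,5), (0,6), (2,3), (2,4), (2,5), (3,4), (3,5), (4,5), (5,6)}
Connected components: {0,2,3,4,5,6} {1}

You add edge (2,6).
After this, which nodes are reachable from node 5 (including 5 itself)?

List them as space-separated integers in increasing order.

Answer: 0 2 3 4 5 6

Derivation:
Before: nodes reachable from 5: {0,2,3,4,5,6}
Adding (2,6): both endpoints already in same component. Reachability from 5 unchanged.
After: nodes reachable from 5: {0,2,3,4,5,6}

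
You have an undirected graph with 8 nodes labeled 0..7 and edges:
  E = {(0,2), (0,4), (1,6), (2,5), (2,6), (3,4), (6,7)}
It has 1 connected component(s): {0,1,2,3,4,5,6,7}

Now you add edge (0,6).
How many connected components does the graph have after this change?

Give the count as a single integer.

Initial component count: 1
Add (0,6): endpoints already in same component. Count unchanged: 1.
New component count: 1

Answer: 1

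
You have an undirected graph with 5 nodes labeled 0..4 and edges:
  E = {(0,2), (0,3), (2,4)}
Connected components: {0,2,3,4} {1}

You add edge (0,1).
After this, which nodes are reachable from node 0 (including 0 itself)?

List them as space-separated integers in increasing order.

Before: nodes reachable from 0: {0,2,3,4}
Adding (0,1): merges 0's component with another. Reachability grows.
After: nodes reachable from 0: {0,1,2,3,4}

Answer: 0 1 2 3 4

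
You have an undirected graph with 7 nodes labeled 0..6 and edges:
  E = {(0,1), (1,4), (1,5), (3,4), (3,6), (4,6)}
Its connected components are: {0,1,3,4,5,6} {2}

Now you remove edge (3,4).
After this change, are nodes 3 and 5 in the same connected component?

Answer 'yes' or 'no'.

Answer: yes

Derivation:
Initial components: {0,1,3,4,5,6} {2}
Removing edge (3,4): not a bridge — component count unchanged at 2.
New components: {0,1,3,4,5,6} {2}
Are 3 and 5 in the same component? yes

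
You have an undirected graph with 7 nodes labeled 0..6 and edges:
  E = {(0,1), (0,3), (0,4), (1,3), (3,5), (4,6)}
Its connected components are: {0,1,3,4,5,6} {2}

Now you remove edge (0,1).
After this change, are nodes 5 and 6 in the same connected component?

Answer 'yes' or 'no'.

Answer: yes

Derivation:
Initial components: {0,1,3,4,5,6} {2}
Removing edge (0,1): not a bridge — component count unchanged at 2.
New components: {0,1,3,4,5,6} {2}
Are 5 and 6 in the same component? yes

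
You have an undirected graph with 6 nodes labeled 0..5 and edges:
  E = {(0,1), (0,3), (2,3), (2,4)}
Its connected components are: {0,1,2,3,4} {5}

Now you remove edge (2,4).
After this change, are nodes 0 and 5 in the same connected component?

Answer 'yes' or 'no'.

Initial components: {0,1,2,3,4} {5}
Removing edge (2,4): it was a bridge — component count 2 -> 3.
New components: {0,1,2,3} {4} {5}
Are 0 and 5 in the same component? no

Answer: no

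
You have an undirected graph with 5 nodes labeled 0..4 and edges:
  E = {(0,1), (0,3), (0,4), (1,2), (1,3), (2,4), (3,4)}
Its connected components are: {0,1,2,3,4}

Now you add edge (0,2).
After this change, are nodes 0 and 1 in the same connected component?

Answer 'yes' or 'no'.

Answer: yes

Derivation:
Initial components: {0,1,2,3,4}
Adding edge (0,2): both already in same component {0,1,2,3,4}. No change.
New components: {0,1,2,3,4}
Are 0 and 1 in the same component? yes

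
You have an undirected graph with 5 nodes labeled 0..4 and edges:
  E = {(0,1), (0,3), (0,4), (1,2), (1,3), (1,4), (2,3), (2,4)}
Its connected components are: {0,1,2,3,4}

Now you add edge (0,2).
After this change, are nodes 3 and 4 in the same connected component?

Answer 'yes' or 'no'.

Answer: yes

Derivation:
Initial components: {0,1,2,3,4}
Adding edge (0,2): both already in same component {0,1,2,3,4}. No change.
New components: {0,1,2,3,4}
Are 3 and 4 in the same component? yes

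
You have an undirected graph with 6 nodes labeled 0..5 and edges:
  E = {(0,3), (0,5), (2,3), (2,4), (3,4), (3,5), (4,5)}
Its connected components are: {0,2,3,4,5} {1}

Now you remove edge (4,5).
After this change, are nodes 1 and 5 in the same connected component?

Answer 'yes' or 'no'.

Answer: no

Derivation:
Initial components: {0,2,3,4,5} {1}
Removing edge (4,5): not a bridge — component count unchanged at 2.
New components: {0,2,3,4,5} {1}
Are 1 and 5 in the same component? no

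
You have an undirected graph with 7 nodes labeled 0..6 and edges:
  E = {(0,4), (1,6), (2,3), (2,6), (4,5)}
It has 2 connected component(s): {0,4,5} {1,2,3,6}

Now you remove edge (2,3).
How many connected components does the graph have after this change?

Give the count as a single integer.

Initial component count: 2
Remove (2,3): it was a bridge. Count increases: 2 -> 3.
  After removal, components: {0,4,5} {1,2,6} {3}
New component count: 3

Answer: 3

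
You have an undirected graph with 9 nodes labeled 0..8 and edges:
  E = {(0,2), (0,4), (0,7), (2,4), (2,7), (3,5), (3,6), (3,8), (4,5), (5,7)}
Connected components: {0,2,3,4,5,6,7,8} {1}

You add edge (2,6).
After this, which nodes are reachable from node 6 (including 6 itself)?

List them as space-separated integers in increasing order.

Answer: 0 2 3 4 5 6 7 8

Derivation:
Before: nodes reachable from 6: {0,2,3,4,5,6,7,8}
Adding (2,6): both endpoints already in same component. Reachability from 6 unchanged.
After: nodes reachable from 6: {0,2,3,4,5,6,7,8}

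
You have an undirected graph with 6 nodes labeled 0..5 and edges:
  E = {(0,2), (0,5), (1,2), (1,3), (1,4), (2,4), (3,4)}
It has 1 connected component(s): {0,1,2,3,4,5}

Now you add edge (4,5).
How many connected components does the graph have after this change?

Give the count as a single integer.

Answer: 1

Derivation:
Initial component count: 1
Add (4,5): endpoints already in same component. Count unchanged: 1.
New component count: 1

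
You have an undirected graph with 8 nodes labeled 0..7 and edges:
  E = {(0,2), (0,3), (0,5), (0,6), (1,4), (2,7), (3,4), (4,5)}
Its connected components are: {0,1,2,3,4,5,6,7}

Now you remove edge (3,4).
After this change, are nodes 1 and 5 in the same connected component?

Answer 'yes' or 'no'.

Initial components: {0,1,2,3,4,5,6,7}
Removing edge (3,4): not a bridge — component count unchanged at 1.
New components: {0,1,2,3,4,5,6,7}
Are 1 and 5 in the same component? yes

Answer: yes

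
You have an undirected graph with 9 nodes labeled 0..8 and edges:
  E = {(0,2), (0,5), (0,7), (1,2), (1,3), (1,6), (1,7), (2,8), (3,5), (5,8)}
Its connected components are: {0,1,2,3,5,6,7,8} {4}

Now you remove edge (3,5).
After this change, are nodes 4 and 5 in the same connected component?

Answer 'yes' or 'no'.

Answer: no

Derivation:
Initial components: {0,1,2,3,5,6,7,8} {4}
Removing edge (3,5): not a bridge — component count unchanged at 2.
New components: {0,1,2,3,5,6,7,8} {4}
Are 4 and 5 in the same component? no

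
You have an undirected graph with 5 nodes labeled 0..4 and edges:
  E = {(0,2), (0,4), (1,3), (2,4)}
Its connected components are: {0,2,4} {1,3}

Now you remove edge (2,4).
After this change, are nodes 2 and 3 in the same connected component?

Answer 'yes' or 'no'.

Answer: no

Derivation:
Initial components: {0,2,4} {1,3}
Removing edge (2,4): not a bridge — component count unchanged at 2.
New components: {0,2,4} {1,3}
Are 2 and 3 in the same component? no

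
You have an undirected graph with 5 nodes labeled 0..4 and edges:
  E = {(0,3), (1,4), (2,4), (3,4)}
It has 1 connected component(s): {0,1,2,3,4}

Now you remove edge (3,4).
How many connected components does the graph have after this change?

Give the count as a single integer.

Answer: 2

Derivation:
Initial component count: 1
Remove (3,4): it was a bridge. Count increases: 1 -> 2.
  After removal, components: {0,3} {1,2,4}
New component count: 2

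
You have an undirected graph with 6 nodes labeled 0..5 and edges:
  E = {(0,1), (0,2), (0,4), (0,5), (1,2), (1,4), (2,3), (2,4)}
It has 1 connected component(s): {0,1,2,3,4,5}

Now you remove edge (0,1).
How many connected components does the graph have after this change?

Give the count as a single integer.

Answer: 1

Derivation:
Initial component count: 1
Remove (0,1): not a bridge. Count unchanged: 1.
  After removal, components: {0,1,2,3,4,5}
New component count: 1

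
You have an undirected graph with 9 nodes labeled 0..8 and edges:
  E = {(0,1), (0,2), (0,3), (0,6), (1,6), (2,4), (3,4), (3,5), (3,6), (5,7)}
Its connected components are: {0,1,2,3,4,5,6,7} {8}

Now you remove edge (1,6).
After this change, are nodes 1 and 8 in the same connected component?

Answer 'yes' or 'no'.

Answer: no

Derivation:
Initial components: {0,1,2,3,4,5,6,7} {8}
Removing edge (1,6): not a bridge — component count unchanged at 2.
New components: {0,1,2,3,4,5,6,7} {8}
Are 1 and 8 in the same component? no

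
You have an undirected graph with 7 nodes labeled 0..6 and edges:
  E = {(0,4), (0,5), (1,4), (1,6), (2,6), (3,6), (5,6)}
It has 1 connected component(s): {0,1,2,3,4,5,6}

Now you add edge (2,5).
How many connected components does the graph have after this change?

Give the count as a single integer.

Answer: 1

Derivation:
Initial component count: 1
Add (2,5): endpoints already in same component. Count unchanged: 1.
New component count: 1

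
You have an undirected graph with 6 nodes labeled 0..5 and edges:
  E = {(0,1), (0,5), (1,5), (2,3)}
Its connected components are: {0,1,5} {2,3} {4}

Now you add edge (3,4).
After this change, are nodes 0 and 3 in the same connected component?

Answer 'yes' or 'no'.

Initial components: {0,1,5} {2,3} {4}
Adding edge (3,4): merges {2,3} and {4}.
New components: {0,1,5} {2,3,4}
Are 0 and 3 in the same component? no

Answer: no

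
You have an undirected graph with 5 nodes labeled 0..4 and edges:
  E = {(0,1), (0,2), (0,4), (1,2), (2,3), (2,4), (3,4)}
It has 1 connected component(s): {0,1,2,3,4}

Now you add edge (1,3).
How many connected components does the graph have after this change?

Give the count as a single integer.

Initial component count: 1
Add (1,3): endpoints already in same component. Count unchanged: 1.
New component count: 1

Answer: 1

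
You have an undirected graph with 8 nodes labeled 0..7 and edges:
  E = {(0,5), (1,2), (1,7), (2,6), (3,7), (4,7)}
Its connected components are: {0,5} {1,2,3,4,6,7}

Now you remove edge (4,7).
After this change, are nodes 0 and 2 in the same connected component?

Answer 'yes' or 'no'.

Initial components: {0,5} {1,2,3,4,6,7}
Removing edge (4,7): it was a bridge — component count 2 -> 3.
New components: {0,5} {1,2,3,6,7} {4}
Are 0 and 2 in the same component? no

Answer: no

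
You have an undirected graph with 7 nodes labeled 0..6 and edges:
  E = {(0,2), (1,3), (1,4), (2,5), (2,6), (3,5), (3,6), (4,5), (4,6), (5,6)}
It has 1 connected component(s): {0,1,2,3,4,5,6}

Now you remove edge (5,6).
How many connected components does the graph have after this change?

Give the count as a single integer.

Initial component count: 1
Remove (5,6): not a bridge. Count unchanged: 1.
  After removal, components: {0,1,2,3,4,5,6}
New component count: 1

Answer: 1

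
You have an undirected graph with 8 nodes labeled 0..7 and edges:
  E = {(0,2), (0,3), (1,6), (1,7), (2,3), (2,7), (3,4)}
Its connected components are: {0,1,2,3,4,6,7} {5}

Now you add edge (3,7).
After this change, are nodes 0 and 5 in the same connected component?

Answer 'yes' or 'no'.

Answer: no

Derivation:
Initial components: {0,1,2,3,4,6,7} {5}
Adding edge (3,7): both already in same component {0,1,2,3,4,6,7}. No change.
New components: {0,1,2,3,4,6,7} {5}
Are 0 and 5 in the same component? no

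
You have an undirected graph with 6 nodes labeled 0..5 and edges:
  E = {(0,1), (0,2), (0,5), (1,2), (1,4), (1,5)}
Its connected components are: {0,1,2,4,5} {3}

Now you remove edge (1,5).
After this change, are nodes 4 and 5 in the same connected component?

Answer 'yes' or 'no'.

Answer: yes

Derivation:
Initial components: {0,1,2,4,5} {3}
Removing edge (1,5): not a bridge — component count unchanged at 2.
New components: {0,1,2,4,5} {3}
Are 4 and 5 in the same component? yes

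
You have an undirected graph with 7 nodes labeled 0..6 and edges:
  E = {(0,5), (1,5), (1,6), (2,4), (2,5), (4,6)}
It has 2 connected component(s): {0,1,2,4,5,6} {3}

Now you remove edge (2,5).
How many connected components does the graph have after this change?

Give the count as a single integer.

Initial component count: 2
Remove (2,5): not a bridge. Count unchanged: 2.
  After removal, components: {0,1,2,4,5,6} {3}
New component count: 2

Answer: 2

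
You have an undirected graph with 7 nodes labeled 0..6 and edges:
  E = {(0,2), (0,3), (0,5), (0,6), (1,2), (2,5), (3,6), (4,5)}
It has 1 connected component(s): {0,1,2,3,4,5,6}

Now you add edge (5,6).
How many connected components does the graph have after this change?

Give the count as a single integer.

Initial component count: 1
Add (5,6): endpoints already in same component. Count unchanged: 1.
New component count: 1

Answer: 1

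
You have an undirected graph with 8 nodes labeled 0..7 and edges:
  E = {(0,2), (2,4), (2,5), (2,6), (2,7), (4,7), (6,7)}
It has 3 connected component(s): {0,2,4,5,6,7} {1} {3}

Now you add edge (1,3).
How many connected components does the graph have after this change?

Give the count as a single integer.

Initial component count: 3
Add (1,3): merges two components. Count decreases: 3 -> 2.
New component count: 2

Answer: 2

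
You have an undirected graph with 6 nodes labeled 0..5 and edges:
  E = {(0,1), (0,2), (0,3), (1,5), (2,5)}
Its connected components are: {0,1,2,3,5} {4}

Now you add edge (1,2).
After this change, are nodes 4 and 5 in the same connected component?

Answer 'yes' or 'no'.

Answer: no

Derivation:
Initial components: {0,1,2,3,5} {4}
Adding edge (1,2): both already in same component {0,1,2,3,5}. No change.
New components: {0,1,2,3,5} {4}
Are 4 and 5 in the same component? no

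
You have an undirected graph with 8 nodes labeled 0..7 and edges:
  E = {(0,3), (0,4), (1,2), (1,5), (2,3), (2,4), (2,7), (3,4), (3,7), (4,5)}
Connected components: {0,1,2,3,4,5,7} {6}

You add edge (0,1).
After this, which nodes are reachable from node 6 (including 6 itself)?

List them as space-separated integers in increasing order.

Answer: 6

Derivation:
Before: nodes reachable from 6: {6}
Adding (0,1): both endpoints already in same component. Reachability from 6 unchanged.
After: nodes reachable from 6: {6}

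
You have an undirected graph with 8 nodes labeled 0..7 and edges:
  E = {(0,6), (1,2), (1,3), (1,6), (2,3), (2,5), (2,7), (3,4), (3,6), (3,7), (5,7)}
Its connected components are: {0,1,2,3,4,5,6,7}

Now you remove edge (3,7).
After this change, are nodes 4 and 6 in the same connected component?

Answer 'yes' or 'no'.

Initial components: {0,1,2,3,4,5,6,7}
Removing edge (3,7): not a bridge — component count unchanged at 1.
New components: {0,1,2,3,4,5,6,7}
Are 4 and 6 in the same component? yes

Answer: yes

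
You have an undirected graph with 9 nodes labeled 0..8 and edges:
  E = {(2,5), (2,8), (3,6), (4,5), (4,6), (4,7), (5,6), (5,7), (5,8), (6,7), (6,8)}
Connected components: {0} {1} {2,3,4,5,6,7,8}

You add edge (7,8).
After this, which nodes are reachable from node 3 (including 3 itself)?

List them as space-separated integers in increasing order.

Before: nodes reachable from 3: {2,3,4,5,6,7,8}
Adding (7,8): both endpoints already in same component. Reachability from 3 unchanged.
After: nodes reachable from 3: {2,3,4,5,6,7,8}

Answer: 2 3 4 5 6 7 8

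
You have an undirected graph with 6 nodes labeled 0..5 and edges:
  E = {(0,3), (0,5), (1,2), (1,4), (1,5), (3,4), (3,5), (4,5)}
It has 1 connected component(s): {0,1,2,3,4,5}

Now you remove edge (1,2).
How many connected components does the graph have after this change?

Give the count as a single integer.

Initial component count: 1
Remove (1,2): it was a bridge. Count increases: 1 -> 2.
  After removal, components: {0,1,3,4,5} {2}
New component count: 2

Answer: 2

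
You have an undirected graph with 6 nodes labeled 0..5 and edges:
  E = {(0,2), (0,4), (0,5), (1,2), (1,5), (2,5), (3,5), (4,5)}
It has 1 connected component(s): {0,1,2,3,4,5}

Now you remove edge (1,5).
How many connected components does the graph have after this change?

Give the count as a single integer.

Answer: 1

Derivation:
Initial component count: 1
Remove (1,5): not a bridge. Count unchanged: 1.
  After removal, components: {0,1,2,3,4,5}
New component count: 1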